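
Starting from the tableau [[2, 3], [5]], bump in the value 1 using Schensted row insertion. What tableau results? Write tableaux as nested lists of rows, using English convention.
In row 1, 1 replaces 2 (the leftmost entry greater than 1); 2 is bumped to row 2. In row 2, 2 replaces 5 (the leftmost entry greater than 2); 5 is bumped to row 3. 5 starts a new row 3. The new tableau is [[1, 3], [2], [5]].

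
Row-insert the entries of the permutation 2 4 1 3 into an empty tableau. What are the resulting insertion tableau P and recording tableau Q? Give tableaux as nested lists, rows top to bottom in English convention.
Insert each entry of the permutation into P by Schensted row insertion, recording in Q the position of each new cell.

Insert 2: appended to row 1. P = [[2]].
Insert 4: appended to row 1. P = [[2, 4]].
Insert 1: 1 bumps 2 from row 1; 2 starts row 2. P = [[1, 4], [2]].
Insert 3: 3 bumps 4 from row 1; 4 appends to row 2. P = [[1, 3], [2, 4]].

So P = [[1, 3], [2, 4]], Q = [[1, 2], [3, 4]].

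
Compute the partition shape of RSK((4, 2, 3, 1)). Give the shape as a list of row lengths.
Row-insert each entry into an empty tableau.

After inserting 4: P = [[4]].
After inserting 2: P = [[2], [4]].
After inserting 3: P = [[2, 3], [4]].
After inserting 1: P = [[1, 3], [2], [4]].

The final insertion tableau P = [[1, 3], [2], [4]] has shape [2, 1, 1].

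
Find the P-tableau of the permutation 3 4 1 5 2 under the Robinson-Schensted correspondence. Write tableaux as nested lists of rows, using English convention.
P = [[1, 2, 5], [3, 4]]

Insert 3: appended to row 1. P = [[3]].
Insert 4: appended to row 1. P = [[3, 4]].
Insert 1: 1 bumps 3 from row 1; 3 starts row 2. P = [[1, 4], [3]].
Insert 5: appended to row 1. P = [[1, 4, 5], [3]].
Insert 2: 2 bumps 4 from row 1; 4 appends to row 2. P = [[1, 2, 5], [3, 4]].

So P = [[1, 2, 5], [3, 4]].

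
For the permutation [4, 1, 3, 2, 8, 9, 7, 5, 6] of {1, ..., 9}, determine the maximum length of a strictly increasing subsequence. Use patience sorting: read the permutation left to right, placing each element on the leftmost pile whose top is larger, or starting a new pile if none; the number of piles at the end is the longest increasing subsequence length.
4

4: new pile. tops = [4]
1: onto pile 1 (replacing 4). tops = [1]
3: new pile. tops = [1, 3]
2: onto pile 2 (replacing 3). tops = [1, 2]
8: new pile. tops = [1, 2, 8]
9: new pile. tops = [1, 2, 8, 9]
7: onto pile 3 (replacing 8). tops = [1, 2, 7, 9]
5: onto pile 3 (replacing 7). tops = [1, 2, 5, 9]
6: onto pile 4 (replacing 9). tops = [1, 2, 5, 6]

4 piles, so the longest increasing subsequence has length 4.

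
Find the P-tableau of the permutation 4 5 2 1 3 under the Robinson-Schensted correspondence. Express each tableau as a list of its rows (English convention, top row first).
Insert 4: appended to row 1. P = [[4]].
Insert 5: appended to row 1. P = [[4, 5]].
Insert 2: 2 bumps 4 from row 1; 4 starts row 2. P = [[2, 5], [4]].
Insert 1: 1 bumps 2 from row 1; 2 bumps 4 from row 2; 4 starts row 3. P = [[1, 5], [2], [4]].
Insert 3: 3 bumps 5 from row 1; 5 appends to row 2. P = [[1, 3], [2, 5], [4]].

So P = [[1, 3], [2, 5], [4]].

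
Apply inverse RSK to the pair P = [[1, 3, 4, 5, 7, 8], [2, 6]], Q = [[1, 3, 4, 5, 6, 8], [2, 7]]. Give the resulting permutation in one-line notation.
2 1 3 4 6 7 5 8

Reverse RSK: for i = n, n-1, ..., 1, locate i in Q, remove the corresponding corner cell from P, and reverse-bump its entry up through P; the value ejected from row 1 is w(i).

So w = 2 1 3 4 6 7 5 8.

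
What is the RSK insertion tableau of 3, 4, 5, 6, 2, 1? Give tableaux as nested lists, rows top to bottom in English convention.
P = [[1, 4, 5, 6], [2], [3]]

Insert 3: appended to row 1. P = [[3]].
Insert 4: appended to row 1. P = [[3, 4]].
Insert 5: appended to row 1. P = [[3, 4, 5]].
Insert 6: appended to row 1. P = [[3, 4, 5, 6]].
Insert 2: 2 bumps 3 from row 1; 3 starts row 2. P = [[2, 4, 5, 6], [3]].
Insert 1: 1 bumps 2 from row 1; 2 bumps 3 from row 2; 3 starts row 3. P = [[1, 4, 5, 6], [2], [3]].

So P = [[1, 4, 5, 6], [2], [3]].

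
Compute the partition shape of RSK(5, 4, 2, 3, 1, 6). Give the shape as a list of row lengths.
[3, 1, 1, 1]

Row-insert each entry into an empty tableau.

After inserting 5: P = [[5]].
After inserting 4: P = [[4], [5]].
After inserting 2: P = [[2], [4], [5]].
After inserting 3: P = [[2, 3], [4], [5]].
After inserting 1: P = [[1, 3], [2], [4], [5]].
After inserting 6: P = [[1, 3, 6], [2], [4], [5]].

The final insertion tableau P = [[1, 3, 6], [2], [4], [5]] has shape [3, 1, 1, 1].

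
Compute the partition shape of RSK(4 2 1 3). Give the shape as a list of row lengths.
[2, 1, 1]

Row-insert each entry into an empty tableau.

After inserting 4: P = [[4]].
After inserting 2: P = [[2], [4]].
After inserting 1: P = [[1], [2], [4]].
After inserting 3: P = [[1, 3], [2], [4]].

The final insertion tableau P = [[1, 3], [2], [4]] has shape [2, 1, 1].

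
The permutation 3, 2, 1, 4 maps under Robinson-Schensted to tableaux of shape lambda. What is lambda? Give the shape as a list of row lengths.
[2, 1, 1]

RSK row insertion gives P = [[1, 4], [2], [3]], which has shape [2, 1, 1].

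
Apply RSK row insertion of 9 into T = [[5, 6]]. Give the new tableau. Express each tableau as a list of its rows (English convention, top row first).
[[5, 6, 9]]

9 is larger than every entry of row 1, so it is appended to row 1. The new tableau is [[5, 6, 9]].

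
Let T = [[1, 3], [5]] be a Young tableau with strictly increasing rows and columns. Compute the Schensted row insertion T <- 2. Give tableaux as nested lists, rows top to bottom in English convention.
[[1, 2], [3], [5]]

In row 1, 2 replaces 3 (the leftmost entry greater than 2); 3 is bumped to row 2. In row 2, 3 replaces 5 (the leftmost entry greater than 3); 5 is bumped to row 3. 5 starts a new row 3. The new tableau is [[1, 2], [3], [5]].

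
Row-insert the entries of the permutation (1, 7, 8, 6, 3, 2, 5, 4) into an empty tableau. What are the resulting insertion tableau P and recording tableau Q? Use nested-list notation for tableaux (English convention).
Insert each entry of the permutation into P by Schensted row insertion, recording in Q the position of each new cell.

Insert 1: appended to row 1. P = [[1]], Q = [[1]].
Insert 7: appended to row 1. P = [[1, 7]], Q = [[1, 2]].
Insert 8: appended to row 1. P = [[1, 7, 8]], Q = [[1, 2, 3]].
Insert 6: 6 bumps 7 from row 1; 7 starts row 2. P = [[1, 6, 8], [7]], Q = [[1, 2, 3], [4]].
Insert 3: 3 bumps 6 from row 1; 6 bumps 7 from row 2; 7 starts row 3. P = [[1, 3, 8], [6], [7]], Q = [[1, 2, 3], [4], [5]].
Insert 2: 2 bumps 3 from row 1; 3 bumps 6 from row 2; 6 bumps 7 from row 3; 7 starts row 4. P = [[1, 2, 8], [3], [6], [7]], Q = [[1, 2, 3], [4], [5], [6]].
Insert 5: 5 bumps 8 from row 1; 8 appends to row 2. P = [[1, 2, 5], [3, 8], [6], [7]], Q = [[1, 2, 3], [4, 7], [5], [6]].
Insert 4: 4 bumps 5 from row 1; 5 bumps 8 from row 2; 8 appends to row 3. P = [[1, 2, 4], [3, 5], [6, 8], [7]], Q = [[1, 2, 3], [4, 7], [5, 8], [6]].

So P = [[1, 2, 4], [3, 5], [6, 8], [7]], Q = [[1, 2, 3], [4, 7], [5, 8], [6]].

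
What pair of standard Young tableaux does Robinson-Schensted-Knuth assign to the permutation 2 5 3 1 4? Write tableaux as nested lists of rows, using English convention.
P = [[1, 3, 4], [2], [5]], Q = [[1, 2, 5], [3], [4]]

Insert each entry of the permutation into P by Schensted row insertion, recording in Q the position of each new cell.

Insert 2: appended to row 1. P = [[2]].
Insert 5: appended to row 1. P = [[2, 5]].
Insert 3: 3 bumps 5 from row 1; 5 starts row 2. P = [[2, 3], [5]].
Insert 1: 1 bumps 2 from row 1; 2 bumps 5 from row 2; 5 starts row 3. P = [[1, 3], [2], [5]].
Insert 4: appended to row 1. P = [[1, 3, 4], [2], [5]].

So P = [[1, 3, 4], [2], [5]], Q = [[1, 2, 5], [3], [4]].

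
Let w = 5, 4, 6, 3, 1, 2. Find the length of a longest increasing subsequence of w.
2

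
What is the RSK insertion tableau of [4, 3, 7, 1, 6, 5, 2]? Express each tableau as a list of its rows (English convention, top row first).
After inserting 4: P = [[4]].
After inserting 3: P = [[3], [4]].
After inserting 7: P = [[3, 7], [4]].
After inserting 1: P = [[1, 7], [3], [4]].
After inserting 6: P = [[1, 6], [3, 7], [4]].
After inserting 5: P = [[1, 5], [3, 6], [4, 7]].
After inserting 2: P = [[1, 2], [3, 5], [4, 6], [7]].

So P = [[1, 2], [3, 5], [4, 6], [7]].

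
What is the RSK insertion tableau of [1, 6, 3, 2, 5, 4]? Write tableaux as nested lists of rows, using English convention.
P = [[1, 2, 4], [3, 5], [6]]

Insert 1: appended to row 1. P = [[1]].
Insert 6: appended to row 1. P = [[1, 6]].
Insert 3: 3 bumps 6 from row 1; 6 starts row 2. P = [[1, 3], [6]].
Insert 2: 2 bumps 3 from row 1; 3 bumps 6 from row 2; 6 starts row 3. P = [[1, 2], [3], [6]].
Insert 5: appended to row 1. P = [[1, 2, 5], [3], [6]].
Insert 4: 4 bumps 5 from row 1; 5 appends to row 2. P = [[1, 2, 4], [3, 5], [6]].

So P = [[1, 2, 4], [3, 5], [6]].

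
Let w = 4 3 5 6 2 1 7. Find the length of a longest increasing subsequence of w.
4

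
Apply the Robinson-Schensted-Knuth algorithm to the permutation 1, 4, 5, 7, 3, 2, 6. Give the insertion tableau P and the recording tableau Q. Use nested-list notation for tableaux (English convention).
P = [[1, 2, 5, 6], [3, 7], [4]], Q = [[1, 2, 3, 4], [5, 7], [6]]

Insert each entry of the permutation into P by Schensted row insertion, recording in Q the position of each new cell.

Insert 1: appended to row 1. P = [[1]].
Insert 4: appended to row 1. P = [[1, 4]].
Insert 5: appended to row 1. P = [[1, 4, 5]].
Insert 7: appended to row 1. P = [[1, 4, 5, 7]].
Insert 3: 3 bumps 4 from row 1; 4 starts row 2. P = [[1, 3, 5, 7], [4]].
Insert 2: 2 bumps 3 from row 1; 3 bumps 4 from row 2; 4 starts row 3. P = [[1, 2, 5, 7], [3], [4]].
Insert 6: 6 bumps 7 from row 1; 7 appends to row 2. P = [[1, 2, 5, 6], [3, 7], [4]].

So P = [[1, 2, 5, 6], [3, 7], [4]], Q = [[1, 2, 3, 4], [5, 7], [6]].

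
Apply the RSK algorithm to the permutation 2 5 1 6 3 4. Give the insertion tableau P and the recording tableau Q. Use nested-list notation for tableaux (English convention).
Insert each entry of the permutation into P by Schensted row insertion, recording in Q the position of each new cell.

Insert 2: appended to row 1. P = [[2]].
Insert 5: appended to row 1. P = [[2, 5]].
Insert 1: 1 bumps 2 from row 1; 2 starts row 2. P = [[1, 5], [2]].
Insert 6: appended to row 1. P = [[1, 5, 6], [2]].
Insert 3: 3 bumps 5 from row 1; 5 appends to row 2. P = [[1, 3, 6], [2, 5]].
Insert 4: 4 bumps 6 from row 1; 6 appends to row 2. P = [[1, 3, 4], [2, 5, 6]].

So P = [[1, 3, 4], [2, 5, 6]], Q = [[1, 2, 4], [3, 5, 6]].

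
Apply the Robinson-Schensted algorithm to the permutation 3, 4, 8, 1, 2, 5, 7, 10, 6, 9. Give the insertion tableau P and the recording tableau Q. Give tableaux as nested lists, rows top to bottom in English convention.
P = [[1, 2, 5, 6, 9], [3, 4, 7, 10], [8]], Q = [[1, 2, 3, 7, 8], [4, 5, 6, 10], [9]]

Insert each entry of the permutation into P by Schensted row insertion, recording in Q the position of each new cell.

Insert 3: appended to row 1. P = [[3]], Q = [[1]].
Insert 4: appended to row 1. P = [[3, 4]], Q = [[1, 2]].
Insert 8: appended to row 1. P = [[3, 4, 8]], Q = [[1, 2, 3]].
Insert 1: 1 bumps 3 from row 1; 3 starts row 2. P = [[1, 4, 8], [3]], Q = [[1, 2, 3], [4]].
Insert 2: 2 bumps 4 from row 1; 4 appends to row 2. P = [[1, 2, 8], [3, 4]], Q = [[1, 2, 3], [4, 5]].
Insert 5: 5 bumps 8 from row 1; 8 appends to row 2. P = [[1, 2, 5], [3, 4, 8]], Q = [[1, 2, 3], [4, 5, 6]].
Insert 7: appended to row 1. P = [[1, 2, 5, 7], [3, 4, 8]], Q = [[1, 2, 3, 7], [4, 5, 6]].
Insert 10: appended to row 1. P = [[1, 2, 5, 7, 10], [3, 4, 8]], Q = [[1, 2, 3, 7, 8], [4, 5, 6]].
Insert 6: 6 bumps 7 from row 1; 7 bumps 8 from row 2; 8 starts row 3. P = [[1, 2, 5, 6, 10], [3, 4, 7], [8]], Q = [[1, 2, 3, 7, 8], [4, 5, 6], [9]].
Insert 9: 9 bumps 10 from row 1; 10 appends to row 2. P = [[1, 2, 5, 6, 9], [3, 4, 7, 10], [8]], Q = [[1, 2, 3, 7, 8], [4, 5, 6, 10], [9]].

So P = [[1, 2, 5, 6, 9], [3, 4, 7, 10], [8]], Q = [[1, 2, 3, 7, 8], [4, 5, 6, 10], [9]].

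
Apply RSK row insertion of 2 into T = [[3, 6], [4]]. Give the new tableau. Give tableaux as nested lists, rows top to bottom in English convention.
[[2, 6], [3], [4]]

In row 1, 2 replaces 3 (the leftmost entry greater than 2); 3 is bumped to row 2. In row 2, 3 replaces 4 (the leftmost entry greater than 3); 4 is bumped to row 3. 4 starts a new row 3. The new tableau is [[2, 6], [3], [4]].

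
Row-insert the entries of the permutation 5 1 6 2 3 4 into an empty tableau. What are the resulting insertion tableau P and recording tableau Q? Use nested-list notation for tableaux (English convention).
P = [[1, 2, 3, 4], [5, 6]], Q = [[1, 3, 5, 6], [2, 4]]

Insert each entry of the permutation into P by Schensted row insertion, recording in Q the position of each new cell.

Insert 5: appended to row 1. P = [[5]].
Insert 1: 1 bumps 5 from row 1; 5 starts row 2. P = [[1], [5]].
Insert 6: appended to row 1. P = [[1, 6], [5]].
Insert 2: 2 bumps 6 from row 1; 6 appends to row 2. P = [[1, 2], [5, 6]].
Insert 3: appended to row 1. P = [[1, 2, 3], [5, 6]].
Insert 4: appended to row 1. P = [[1, 2, 3, 4], [5, 6]].

So P = [[1, 2, 3, 4], [5, 6]], Q = [[1, 3, 5, 6], [2, 4]].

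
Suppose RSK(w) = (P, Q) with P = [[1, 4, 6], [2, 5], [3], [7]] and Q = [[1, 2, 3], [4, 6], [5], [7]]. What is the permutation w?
3 5 7 6 2 4 1

Reverse the RSK construction: for i from n down to 1, find the cell of Q containing i, remove the entry at that cell from P, and reverse-bump it up through P; the value ejected from row 1 is w(i).

Step i=7: Q has 7 at row 4, column 1; remove 7 from row 4 of P and reverse-bump: 7 enters row 3 and ejects 3; 3 enters row 2 and ejects 2; 2 enters row 1 and ejects 1. So w(7) = 1. P is now [[2, 4, 6], [3, 5], [7]].
Step i=6: Q has 6 at row 2, column 2; remove 5 from row 2 of P and reverse-bump: 5 enters row 1 and ejects 4. So w(6) = 4. P is now [[2, 5, 6], [3], [7]].
Step i=5: Q has 5 at row 3, column 1; remove 7 from row 3 of P and reverse-bump: 7 enters row 2 and ejects 3; 3 enters row 1 and ejects 2. So w(5) = 2. P is now [[3, 5, 6], [7]].
Step i=4: Q has 4 at row 2, column 1; remove 7 from row 2 of P and reverse-bump: 7 enters row 1 and ejects 6. So w(4) = 6. P is now [[3, 5, 7]].
Step i=3: Q has 3 at row 1, column 3; remove that cell from P, ejecting 7. So w(3) = 7. P is now [[3, 5]].
Step i=2: Q has 2 at row 1, column 2; remove that cell from P, ejecting 5. So w(2) = 5. P is now [[3]].
Step i=1: Q has 1 at row 1, column 1; remove that cell from P, ejecting 3. So w(1) = 3. P is now [].

So w = 3 5 7 6 2 4 1.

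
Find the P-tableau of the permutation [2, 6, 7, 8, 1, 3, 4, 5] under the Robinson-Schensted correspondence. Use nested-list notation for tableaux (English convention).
Insert 2: appended to row 1. P = [[2]].
Insert 6: appended to row 1. P = [[2, 6]].
Insert 7: appended to row 1. P = [[2, 6, 7]].
Insert 8: appended to row 1. P = [[2, 6, 7, 8]].
Insert 1: 1 bumps 2 from row 1; 2 starts row 2. P = [[1, 6, 7, 8], [2]].
Insert 3: 3 bumps 6 from row 1; 6 appends to row 2. P = [[1, 3, 7, 8], [2, 6]].
Insert 4: 4 bumps 7 from row 1; 7 appends to row 2. P = [[1, 3, 4, 8], [2, 6, 7]].
Insert 5: 5 bumps 8 from row 1; 8 appends to row 2. P = [[1, 3, 4, 5], [2, 6, 7, 8]].

So P = [[1, 3, 4, 5], [2, 6, 7, 8]].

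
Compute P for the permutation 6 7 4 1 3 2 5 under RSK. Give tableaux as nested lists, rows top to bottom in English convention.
After inserting 6: P = [[6]].
After inserting 7: P = [[6, 7]].
After inserting 4: P = [[4, 7], [6]].
After inserting 1: P = [[1, 7], [4], [6]].
After inserting 3: P = [[1, 3], [4, 7], [6]].
After inserting 2: P = [[1, 2], [3, 7], [4], [6]].
After inserting 5: P = [[1, 2, 5], [3, 7], [4], [6]].

So P = [[1, 2, 5], [3, 7], [4], [6]].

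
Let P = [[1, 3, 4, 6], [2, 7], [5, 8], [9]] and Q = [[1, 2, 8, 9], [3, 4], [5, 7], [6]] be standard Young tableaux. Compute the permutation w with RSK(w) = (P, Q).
Reverse RSK: for i = n, n-1, ..., 1, locate i in Q, remove the corresponding corner cell from P, and reverse-bump its entry up through P; the value ejected from row 1 is w(i).

So w = 5 9 2 8 7 1 3 4 6.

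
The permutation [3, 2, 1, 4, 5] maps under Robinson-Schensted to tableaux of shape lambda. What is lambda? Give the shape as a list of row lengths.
[3, 1, 1]

Row-insert each entry into an empty tableau.

After inserting 3: P = [[3]].
After inserting 2: P = [[2], [3]].
After inserting 1: P = [[1], [2], [3]].
After inserting 4: P = [[1, 4], [2], [3]].
After inserting 5: P = [[1, 4, 5], [2], [3]].

The final insertion tableau P = [[1, 4, 5], [2], [3]] has shape [3, 1, 1].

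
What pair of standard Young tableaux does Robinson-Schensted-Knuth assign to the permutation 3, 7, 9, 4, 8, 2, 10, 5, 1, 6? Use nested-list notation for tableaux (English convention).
P = [[1, 4, 5, 6], [2, 8, 10], [3, 9], [7]], Q = [[1, 2, 3, 7], [4, 5, 10], [6, 8], [9]]

Insert each entry of the permutation into P by Schensted row insertion, recording in Q the position of each new cell.

Insert 3: appended to row 1. P = [[3]].
Insert 7: appended to row 1. P = [[3, 7]].
Insert 9: appended to row 1. P = [[3, 7, 9]].
Insert 4: 4 bumps 7 from row 1; 7 starts row 2. P = [[3, 4, 9], [7]].
Insert 8: 8 bumps 9 from row 1; 9 appends to row 2. P = [[3, 4, 8], [7, 9]].
Insert 2: 2 bumps 3 from row 1; 3 bumps 7 from row 2; 7 starts row 3. P = [[2, 4, 8], [3, 9], [7]].
Insert 10: appended to row 1. P = [[2, 4, 8, 10], [3, 9], [7]].
Insert 5: 5 bumps 8 from row 1; 8 bumps 9 from row 2; 9 appends to row 3. P = [[2, 4, 5, 10], [3, 8], [7, 9]].
Insert 1: 1 bumps 2 from row 1; 2 bumps 3 from row 2; 3 bumps 7 from row 3; 7 starts row 4. P = [[1, 4, 5, 10], [2, 8], [3, 9], [7]].
Insert 6: 6 bumps 10 from row 1; 10 appends to row 2. P = [[1, 4, 5, 6], [2, 8, 10], [3, 9], [7]].

So P = [[1, 4, 5, 6], [2, 8, 10], [3, 9], [7]], Q = [[1, 2, 3, 7], [4, 5, 10], [6, 8], [9]].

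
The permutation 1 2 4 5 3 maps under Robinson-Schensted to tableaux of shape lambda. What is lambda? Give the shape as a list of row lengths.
RSK row insertion gives P = [[1, 2, 3, 5], [4]], which has shape [4, 1].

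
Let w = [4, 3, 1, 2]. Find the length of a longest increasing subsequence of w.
2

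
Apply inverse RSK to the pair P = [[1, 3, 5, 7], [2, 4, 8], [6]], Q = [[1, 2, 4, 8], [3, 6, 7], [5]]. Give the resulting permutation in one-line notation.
2 6 4 8 1 3 5 7

Reverse the RSK construction: for i from n down to 1, find the cell of Q containing i, remove the entry at that cell from P, and reverse-bump it up through P; the value ejected from row 1 is w(i).

Step i=8: Q has 8 at row 1, column 4; remove that cell from P, ejecting 7. So w(8) = 7. P is now [[1, 3, 5], [2, 4, 8], [6]].
Step i=7: Q has 7 at row 2, column 3; remove 8 from row 2 of P and reverse-bump: 8 enters row 1 and ejects 5. So w(7) = 5. P is now [[1, 3, 8], [2, 4], [6]].
Step i=6: Q has 6 at row 2, column 2; remove 4 from row 2 of P and reverse-bump: 4 enters row 1 and ejects 3. So w(6) = 3. P is now [[1, 4, 8], [2], [6]].
Step i=5: Q has 5 at row 3, column 1; remove 6 from row 3 of P and reverse-bump: 6 enters row 2 and ejects 2; 2 enters row 1 and ejects 1. So w(5) = 1. P is now [[2, 4, 8], [6]].
Step i=4: Q has 4 at row 1, column 3; remove that cell from P, ejecting 8. So w(4) = 8. P is now [[2, 4], [6]].
Step i=3: Q has 3 at row 2, column 1; remove 6 from row 2 of P and reverse-bump: 6 enters row 1 and ejects 4. So w(3) = 4. P is now [[2, 6]].
Step i=2: Q has 2 at row 1, column 2; remove that cell from P, ejecting 6. So w(2) = 6. P is now [[2]].
Step i=1: Q has 1 at row 1, column 1; remove that cell from P, ejecting 2. So w(1) = 2. P is now [].

So w = 2 6 4 8 1 3 5 7.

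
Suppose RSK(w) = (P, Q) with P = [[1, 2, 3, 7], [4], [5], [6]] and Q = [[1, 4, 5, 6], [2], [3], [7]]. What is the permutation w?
6 5 1 2 4 7 3

Reverse the RSK construction: for i from n down to 1, find the cell of Q containing i, remove the entry at that cell from P, and reverse-bump it up through P; the value ejected from row 1 is w(i).

Step i=7: Q has 7 at row 4, column 1; remove 6 from row 4 of P and reverse-bump: 6 enters row 3 and ejects 5; 5 enters row 2 and ejects 4; 4 enters row 1 and ejects 3. So w(7) = 3. P is now [[1, 2, 4, 7], [5], [6]].
Step i=6: Q has 6 at row 1, column 4; remove that cell from P, ejecting 7. So w(6) = 7. P is now [[1, 2, 4], [5], [6]].
Step i=5: Q has 5 at row 1, column 3; remove that cell from P, ejecting 4. So w(5) = 4. P is now [[1, 2], [5], [6]].
Step i=4: Q has 4 at row 1, column 2; remove that cell from P, ejecting 2. So w(4) = 2. P is now [[1], [5], [6]].
Step i=3: Q has 3 at row 3, column 1; remove 6 from row 3 of P and reverse-bump: 6 enters row 2 and ejects 5; 5 enters row 1 and ejects 1. So w(3) = 1. P is now [[5], [6]].
Step i=2: Q has 2 at row 2, column 1; remove 6 from row 2 of P and reverse-bump: 6 enters row 1 and ejects 5. So w(2) = 5. P is now [[6]].
Step i=1: Q has 1 at row 1, column 1; remove that cell from P, ejecting 6. So w(1) = 6. P is now [].

So w = 6 5 1 2 4 7 3.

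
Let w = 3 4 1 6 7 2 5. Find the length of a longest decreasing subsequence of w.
2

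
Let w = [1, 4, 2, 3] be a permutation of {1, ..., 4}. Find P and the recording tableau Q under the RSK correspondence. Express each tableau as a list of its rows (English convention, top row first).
P = [[1, 2, 3], [4]], Q = [[1, 2, 4], [3]]

Insert each entry of the permutation into P by Schensted row insertion, recording in Q the position of each new cell.

Insert 1: appended to row 1. P = [[1]], Q = [[1]].
Insert 4: appended to row 1. P = [[1, 4]], Q = [[1, 2]].
Insert 2: 2 bumps 4 from row 1; 4 starts row 2. P = [[1, 2], [4]], Q = [[1, 2], [3]].
Insert 3: appended to row 1. P = [[1, 2, 3], [4]], Q = [[1, 2, 4], [3]].

So P = [[1, 2, 3], [4]], Q = [[1, 2, 4], [3]].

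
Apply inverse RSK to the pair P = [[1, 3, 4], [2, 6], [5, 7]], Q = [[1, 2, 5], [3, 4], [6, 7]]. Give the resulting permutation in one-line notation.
5 7 2 3 6 1 4

Reverse the RSK construction: for i from n down to 1, find the cell of Q containing i, remove the entry at that cell from P, and reverse-bump it up through P; the value ejected from row 1 is w(i).

Step i=7: Q has 7 at row 3, column 2; remove 7 from row 3 of P and reverse-bump: 7 enters row 2 and ejects 6; 6 enters row 1 and ejects 4. So w(7) = 4. P is now [[1, 3, 6], [2, 7], [5]].
Step i=6: Q has 6 at row 3, column 1; remove 5 from row 3 of P and reverse-bump: 5 enters row 2 and ejects 2; 2 enters row 1 and ejects 1. So w(6) = 1. P is now [[2, 3, 6], [5, 7]].
Step i=5: Q has 5 at row 1, column 3; remove that cell from P, ejecting 6. So w(5) = 6. P is now [[2, 3], [5, 7]].
Step i=4: Q has 4 at row 2, column 2; remove 7 from row 2 of P and reverse-bump: 7 enters row 1 and ejects 3. So w(4) = 3. P is now [[2, 7], [5]].
Step i=3: Q has 3 at row 2, column 1; remove 5 from row 2 of P and reverse-bump: 5 enters row 1 and ejects 2. So w(3) = 2. P is now [[5, 7]].
Step i=2: Q has 2 at row 1, column 2; remove that cell from P, ejecting 7. So w(2) = 7. P is now [[5]].
Step i=1: Q has 1 at row 1, column 1; remove that cell from P, ejecting 5. So w(1) = 5. P is now [].

So w = 5 7 2 3 6 1 4.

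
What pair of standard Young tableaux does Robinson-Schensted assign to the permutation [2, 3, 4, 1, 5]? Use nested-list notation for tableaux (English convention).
Insert each entry of the permutation into P by Schensted row insertion, recording in Q the position of each new cell.

After inserting 2: P = [[2]].
After inserting 3: P = [[2, 3]].
After inserting 4: P = [[2, 3, 4]].
After inserting 1: P = [[1, 3, 4], [2]].
After inserting 5: P = [[1, 3, 4, 5], [2]].

So P = [[1, 3, 4, 5], [2]], Q = [[1, 2, 3, 5], [4]].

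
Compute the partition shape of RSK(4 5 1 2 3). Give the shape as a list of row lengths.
[3, 2]

Row-insert each entry into an empty tableau.

After inserting 4: P = [[4]].
After inserting 5: P = [[4, 5]].
After inserting 1: P = [[1, 5], [4]].
After inserting 2: P = [[1, 2], [4, 5]].
After inserting 3: P = [[1, 2, 3], [4, 5]].

The final insertion tableau P = [[1, 2, 3], [4, 5]] has shape [3, 2].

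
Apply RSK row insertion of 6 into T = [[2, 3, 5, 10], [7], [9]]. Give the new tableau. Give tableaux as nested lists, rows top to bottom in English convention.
In row 1, 6 replaces 10 (the leftmost entry greater than 6); 10 is bumped to row 2. 10 is appended to row 2. The new tableau is [[2, 3, 5, 6], [7, 10], [9]].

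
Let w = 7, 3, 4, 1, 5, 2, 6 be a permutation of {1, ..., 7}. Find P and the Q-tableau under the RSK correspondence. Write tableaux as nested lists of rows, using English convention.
Insert each entry of the permutation into P by Schensted row insertion, recording in Q the position of each new cell.

Insert 7: appended to row 1. P = [[7]].
Insert 3: 3 bumps 7 from row 1; 7 starts row 2. P = [[3], [7]].
Insert 4: appended to row 1. P = [[3, 4], [7]].
Insert 1: 1 bumps 3 from row 1; 3 bumps 7 from row 2; 7 starts row 3. P = [[1, 4], [3], [7]].
Insert 5: appended to row 1. P = [[1, 4, 5], [3], [7]].
Insert 2: 2 bumps 4 from row 1; 4 appends to row 2. P = [[1, 2, 5], [3, 4], [7]].
Insert 6: appended to row 1. P = [[1, 2, 5, 6], [3, 4], [7]].

So P = [[1, 2, 5, 6], [3, 4], [7]], Q = [[1, 3, 5, 7], [2, 6], [4]].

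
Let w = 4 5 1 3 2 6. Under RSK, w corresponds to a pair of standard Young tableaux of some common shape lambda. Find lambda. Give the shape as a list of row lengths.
Row-insert each entry into an empty tableau.

After inserting 4: P = [[4]].
After inserting 5: P = [[4, 5]].
After inserting 1: P = [[1, 5], [4]].
After inserting 3: P = [[1, 3], [4, 5]].
After inserting 2: P = [[1, 2], [3, 5], [4]].
After inserting 6: P = [[1, 2, 6], [3, 5], [4]].

The final insertion tableau P = [[1, 2, 6], [3, 5], [4]] has shape [3, 2, 1].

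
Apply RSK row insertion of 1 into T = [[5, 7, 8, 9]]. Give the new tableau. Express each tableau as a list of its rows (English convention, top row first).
[[1, 7, 8, 9], [5]]

In row 1, 1 replaces 5 (the leftmost entry greater than 1); 5 is bumped to row 2. 5 starts a new row 2. The new tableau is [[1, 7, 8, 9], [5]].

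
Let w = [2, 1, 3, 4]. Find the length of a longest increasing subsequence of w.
3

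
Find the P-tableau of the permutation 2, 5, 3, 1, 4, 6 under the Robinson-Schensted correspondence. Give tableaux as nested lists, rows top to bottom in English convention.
P = [[1, 3, 4, 6], [2], [5]]

Insert 2: appended to row 1. P = [[2]].
Insert 5: appended to row 1. P = [[2, 5]].
Insert 3: 3 bumps 5 from row 1; 5 starts row 2. P = [[2, 3], [5]].
Insert 1: 1 bumps 2 from row 1; 2 bumps 5 from row 2; 5 starts row 3. P = [[1, 3], [2], [5]].
Insert 4: appended to row 1. P = [[1, 3, 4], [2], [5]].
Insert 6: appended to row 1. P = [[1, 3, 4, 6], [2], [5]].

So P = [[1, 3, 4, 6], [2], [5]].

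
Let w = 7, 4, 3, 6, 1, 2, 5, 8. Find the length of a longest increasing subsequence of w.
4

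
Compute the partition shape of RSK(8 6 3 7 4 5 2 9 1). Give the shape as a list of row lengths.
[4, 2, 1, 1, 1]

RSK row insertion gives P = [[1, 4, 5, 9], [2, 7], [3], [6], [8]], which has shape [4, 2, 1, 1, 1].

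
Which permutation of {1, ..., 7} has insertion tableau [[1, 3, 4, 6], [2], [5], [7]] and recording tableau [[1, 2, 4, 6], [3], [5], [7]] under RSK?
2 7 3 5 4 6 1

Reverse the RSK construction: for i from n down to 1, find the cell of Q containing i, remove the entry at that cell from P, and reverse-bump it up through P; the value ejected from row 1 is w(i).

Step i=7: Q has 7 at row 4, column 1; remove 7 from row 4 of P and reverse-bump: 7 enters row 3 and ejects 5; 5 enters row 2 and ejects 2; 2 enters row 1 and ejects 1. So w(7) = 1. P is now [[2, 3, 4, 6], [5], [7]].
Step i=6: Q has 6 at row 1, column 4; remove that cell from P, ejecting 6. So w(6) = 6. P is now [[2, 3, 4], [5], [7]].
Step i=5: Q has 5 at row 3, column 1; remove 7 from row 3 of P and reverse-bump: 7 enters row 2 and ejects 5; 5 enters row 1 and ejects 4. So w(5) = 4. P is now [[2, 3, 5], [7]].
Step i=4: Q has 4 at row 1, column 3; remove that cell from P, ejecting 5. So w(4) = 5. P is now [[2, 3], [7]].
Step i=3: Q has 3 at row 2, column 1; remove 7 from row 2 of P and reverse-bump: 7 enters row 1 and ejects 3. So w(3) = 3. P is now [[2, 7]].
Step i=2: Q has 2 at row 1, column 2; remove that cell from P, ejecting 7. So w(2) = 7. P is now [[2]].
Step i=1: Q has 1 at row 1, column 1; remove that cell from P, ejecting 2. So w(1) = 2. P is now [].

So w = 2 7 3 5 4 6 1.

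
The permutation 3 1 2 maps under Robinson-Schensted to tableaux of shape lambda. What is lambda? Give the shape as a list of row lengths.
Row-insert each entry into an empty tableau.

After inserting 3: P = [[3]].
After inserting 1: P = [[1], [3]].
After inserting 2: P = [[1, 2], [3]].

The final insertion tableau P = [[1, 2], [3]] has shape [2, 1].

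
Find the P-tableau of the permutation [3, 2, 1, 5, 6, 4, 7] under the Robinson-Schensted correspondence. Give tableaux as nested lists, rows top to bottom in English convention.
P = [[1, 4, 6, 7], [2, 5], [3]]

Insert 3: appended to row 1. P = [[3]].
Insert 2: 2 bumps 3 from row 1; 3 starts row 2. P = [[2], [3]].
Insert 1: 1 bumps 2 from row 1; 2 bumps 3 from row 2; 3 starts row 3. P = [[1], [2], [3]].
Insert 5: appended to row 1. P = [[1, 5], [2], [3]].
Insert 6: appended to row 1. P = [[1, 5, 6], [2], [3]].
Insert 4: 4 bumps 5 from row 1; 5 appends to row 2. P = [[1, 4, 6], [2, 5], [3]].
Insert 7: appended to row 1. P = [[1, 4, 6, 7], [2, 5], [3]].

So P = [[1, 4, 6, 7], [2, 5], [3]].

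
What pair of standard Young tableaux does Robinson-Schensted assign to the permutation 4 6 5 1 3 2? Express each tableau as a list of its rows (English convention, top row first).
Insert each entry of the permutation into P by Schensted row insertion, recording in Q the position of each new cell.

Insert 4: appended to row 1. P = [[4]].
Insert 6: appended to row 1. P = [[4, 6]].
Insert 5: 5 bumps 6 from row 1; 6 starts row 2. P = [[4, 5], [6]].
Insert 1: 1 bumps 4 from row 1; 4 bumps 6 from row 2; 6 starts row 3. P = [[1, 5], [4], [6]].
Insert 3: 3 bumps 5 from row 1; 5 appends to row 2. P = [[1, 3], [4, 5], [6]].
Insert 2: 2 bumps 3 from row 1; 3 bumps 4 from row 2; 4 bumps 6 from row 3; 6 starts row 4. P = [[1, 2], [3, 5], [4], [6]].

So P = [[1, 2], [3, 5], [4], [6]], Q = [[1, 2], [3, 5], [4], [6]].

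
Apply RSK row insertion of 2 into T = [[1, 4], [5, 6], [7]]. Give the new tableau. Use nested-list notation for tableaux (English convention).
[[1, 2], [4, 6], [5], [7]]

In row 1, 2 replaces 4 (the leftmost entry greater than 2); 4 is bumped to row 2. In row 2, 4 replaces 5 (the leftmost entry greater than 4); 5 is bumped to row 3. In row 3, 5 replaces 7 (the leftmost entry greater than 5); 7 is bumped to row 4. 7 starts a new row 4. The new tableau is [[1, 2], [4, 6], [5], [7]].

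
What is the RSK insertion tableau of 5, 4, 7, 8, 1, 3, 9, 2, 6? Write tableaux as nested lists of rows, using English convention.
P = [[1, 2, 6, 9], [3, 7, 8], [4], [5]]

After inserting 5: P = [[5]].
After inserting 4: P = [[4], [5]].
After inserting 7: P = [[4, 7], [5]].
After inserting 8: P = [[4, 7, 8], [5]].
After inserting 1: P = [[1, 7, 8], [4], [5]].
After inserting 3: P = [[1, 3, 8], [4, 7], [5]].
After inserting 9: P = [[1, 3, 8, 9], [4, 7], [5]].
After inserting 2: P = [[1, 2, 8, 9], [3, 7], [4], [5]].
After inserting 6: P = [[1, 2, 6, 9], [3, 7, 8], [4], [5]].

So P = [[1, 2, 6, 9], [3, 7, 8], [4], [5]].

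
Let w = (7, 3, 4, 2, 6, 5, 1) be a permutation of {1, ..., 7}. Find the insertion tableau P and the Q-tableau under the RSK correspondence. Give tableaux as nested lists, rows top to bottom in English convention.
Insert each entry of the permutation into P by Schensted row insertion, recording in Q the position of each new cell.

After inserting 7: P = [[7]].
After inserting 3: P = [[3], [7]].
After inserting 4: P = [[3, 4], [7]].
After inserting 2: P = [[2, 4], [3], [7]].
After inserting 6: P = [[2, 4, 6], [3], [7]].
After inserting 5: P = [[2, 4, 5], [3, 6], [7]].
After inserting 1: P = [[1, 4, 5], [2, 6], [3], [7]].

So P = [[1, 4, 5], [2, 6], [3], [7]], Q = [[1, 3, 5], [2, 6], [4], [7]].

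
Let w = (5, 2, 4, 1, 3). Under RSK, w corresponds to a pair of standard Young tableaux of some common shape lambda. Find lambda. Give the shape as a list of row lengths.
Row-insert each entry into an empty tableau.

After inserting 5: P = [[5]].
After inserting 2: P = [[2], [5]].
After inserting 4: P = [[2, 4], [5]].
After inserting 1: P = [[1, 4], [2], [5]].
After inserting 3: P = [[1, 3], [2, 4], [5]].

The final insertion tableau P = [[1, 3], [2, 4], [5]] has shape [2, 2, 1].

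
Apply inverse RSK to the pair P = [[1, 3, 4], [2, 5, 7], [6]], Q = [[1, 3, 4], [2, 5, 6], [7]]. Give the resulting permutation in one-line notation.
2 1 6 7 3 5 4

Reverse the RSK construction: for i from n down to 1, find the cell of Q containing i, remove the entry at that cell from P, and reverse-bump it up through P; the value ejected from row 1 is w(i).

Step i=7: Q has 7 at row 3, column 1; remove 6 from row 3 of P and reverse-bump: 6 enters row 2 and ejects 5; 5 enters row 1 and ejects 4. So w(7) = 4. P is now [[1, 3, 5], [2, 6, 7]].
Step i=6: Q has 6 at row 2, column 3; remove 7 from row 2 of P and reverse-bump: 7 enters row 1 and ejects 5. So w(6) = 5. P is now [[1, 3, 7], [2, 6]].
Step i=5: Q has 5 at row 2, column 2; remove 6 from row 2 of P and reverse-bump: 6 enters row 1 and ejects 3. So w(5) = 3. P is now [[1, 6, 7], [2]].
Step i=4: Q has 4 at row 1, column 3; remove that cell from P, ejecting 7. So w(4) = 7. P is now [[1, 6], [2]].
Step i=3: Q has 3 at row 1, column 2; remove that cell from P, ejecting 6. So w(3) = 6. P is now [[1], [2]].
Step i=2: Q has 2 at row 2, column 1; remove 2 from row 2 of P and reverse-bump: 2 enters row 1 and ejects 1. So w(2) = 1. P is now [[2]].
Step i=1: Q has 1 at row 1, column 1; remove that cell from P, ejecting 2. So w(1) = 2. P is now [].

So w = 2 1 6 7 3 5 4.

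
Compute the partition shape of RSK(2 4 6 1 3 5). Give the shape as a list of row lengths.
[3, 3]

Row-insert each entry into an empty tableau.

After inserting 2: P = [[2]].
After inserting 4: P = [[2, 4]].
After inserting 6: P = [[2, 4, 6]].
After inserting 1: P = [[1, 4, 6], [2]].
After inserting 3: P = [[1, 3, 6], [2, 4]].
After inserting 5: P = [[1, 3, 5], [2, 4, 6]].

The final insertion tableau P = [[1, 3, 5], [2, 4, 6]] has shape [3, 3].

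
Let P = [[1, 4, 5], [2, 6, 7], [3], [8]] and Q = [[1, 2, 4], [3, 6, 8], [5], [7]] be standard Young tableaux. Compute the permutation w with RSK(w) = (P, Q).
3 8 6 7 2 4 1 5

Reverse RSK: for i = n, n-1, ..., 1, locate i in Q, remove the corresponding corner cell from P, and reverse-bump its entry up through P; the value ejected from row 1 is w(i).

So w = 3 8 6 7 2 4 1 5.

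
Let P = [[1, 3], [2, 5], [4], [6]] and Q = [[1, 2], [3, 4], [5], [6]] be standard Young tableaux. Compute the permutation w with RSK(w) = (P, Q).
Reverse the RSK construction: for i from n down to 1, find the cell of Q containing i, remove the entry at that cell from P, and reverse-bump it up through P; the value ejected from row 1 is w(i).

Step i=6: Q has 6 at row 4, column 1; remove 6 from row 4 of P and reverse-bump: 6 enters row 3 and ejects 4; 4 enters row 2 and ejects 2; 2 enters row 1 and ejects 1. So w(6) = 1. P is now [[2, 3], [4, 5], [6]].
Step i=5: Q has 5 at row 3, column 1; remove 6 from row 3 of P and reverse-bump: 6 enters row 2 and ejects 5; 5 enters row 1 and ejects 3. So w(5) = 3. P is now [[2, 5], [4, 6]].
Step i=4: Q has 4 at row 2, column 2; remove 6 from row 2 of P and reverse-bump: 6 enters row 1 and ejects 5. So w(4) = 5. P is now [[2, 6], [4]].
Step i=3: Q has 3 at row 2, column 1; remove 4 from row 2 of P and reverse-bump: 4 enters row 1 and ejects 2. So w(3) = 2. P is now [[4, 6]].
Step i=2: Q has 2 at row 1, column 2; remove that cell from P, ejecting 6. So w(2) = 6. P is now [[4]].
Step i=1: Q has 1 at row 1, column 1; remove that cell from P, ejecting 4. So w(1) = 4. P is now [].

So w = 4 6 2 5 3 1.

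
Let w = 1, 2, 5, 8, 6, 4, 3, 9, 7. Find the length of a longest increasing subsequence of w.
5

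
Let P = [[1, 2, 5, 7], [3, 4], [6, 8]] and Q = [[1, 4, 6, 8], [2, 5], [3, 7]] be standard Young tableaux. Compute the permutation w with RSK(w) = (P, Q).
Reverse the RSK construction: for i from n down to 1, find the cell of Q containing i, remove the entry at that cell from P, and reverse-bump it up through P; the value ejected from row 1 is w(i).

Step i=8: Q has 8 at row 1, column 4; remove that cell from P, ejecting 7. So w(8) = 7. P is now [[1, 2, 5], [3, 4], [6, 8]].
Step i=7: Q has 7 at row 3, column 2; remove 8 from row 3 of P and reverse-bump: 8 enters row 2 and ejects 4; 4 enters row 1 and ejects 2. So w(7) = 2. P is now [[1, 4, 5], [3, 8], [6]].
Step i=6: Q has 6 at row 1, column 3; remove that cell from P, ejecting 5. So w(6) = 5. P is now [[1, 4], [3, 8], [6]].
Step i=5: Q has 5 at row 2, column 2; remove 8 from row 2 of P and reverse-bump: 8 enters row 1 and ejects 4. So w(5) = 4. P is now [[1, 8], [3], [6]].
Step i=4: Q has 4 at row 1, column 2; remove that cell from P, ejecting 8. So w(4) = 8. P is now [[1], [3], [6]].
Step i=3: Q has 3 at row 3, column 1; remove 6 from row 3 of P and reverse-bump: 6 enters row 2 and ejects 3; 3 enters row 1 and ejects 1. So w(3) = 1. P is now [[3], [6]].
Step i=2: Q has 2 at row 2, column 1; remove 6 from row 2 of P and reverse-bump: 6 enters row 1 and ejects 3. So w(2) = 3. P is now [[6]].
Step i=1: Q has 1 at row 1, column 1; remove that cell from P, ejecting 6. So w(1) = 6. P is now [].

So w = 6 3 1 8 4 5 2 7.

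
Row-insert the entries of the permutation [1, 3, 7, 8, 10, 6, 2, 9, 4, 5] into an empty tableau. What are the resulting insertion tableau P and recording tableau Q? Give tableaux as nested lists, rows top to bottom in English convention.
P = [[1, 2, 4, 5, 9], [3, 6, 8], [7, 10]], Q = [[1, 2, 3, 4, 5], [6, 8, 10], [7, 9]]

Insert each entry of the permutation into P by Schensted row insertion, recording in Q the position of each new cell.

Insert 1: appended to row 1. P = [[1]].
Insert 3: appended to row 1. P = [[1, 3]].
Insert 7: appended to row 1. P = [[1, 3, 7]].
Insert 8: appended to row 1. P = [[1, 3, 7, 8]].
Insert 10: appended to row 1. P = [[1, 3, 7, 8, 10]].
Insert 6: 6 bumps 7 from row 1; 7 starts row 2. P = [[1, 3, 6, 8, 10], [7]].
Insert 2: 2 bumps 3 from row 1; 3 bumps 7 from row 2; 7 starts row 3. P = [[1, 2, 6, 8, 10], [3], [7]].
Insert 9: 9 bumps 10 from row 1; 10 appends to row 2. P = [[1, 2, 6, 8, 9], [3, 10], [7]].
Insert 4: 4 bumps 6 from row 1; 6 bumps 10 from row 2; 10 appends to row 3. P = [[1, 2, 4, 8, 9], [3, 6], [7, 10]].
Insert 5: 5 bumps 8 from row 1; 8 appends to row 2. P = [[1, 2, 4, 5, 9], [3, 6, 8], [7, 10]].

So P = [[1, 2, 4, 5, 9], [3, 6, 8], [7, 10]], Q = [[1, 2, 3, 4, 5], [6, 8, 10], [7, 9]].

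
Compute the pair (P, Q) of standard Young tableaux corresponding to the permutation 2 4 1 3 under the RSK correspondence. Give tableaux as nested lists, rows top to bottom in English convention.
P = [[1, 3], [2, 4]], Q = [[1, 2], [3, 4]]

Insert each entry of the permutation into P by Schensted row insertion, recording in Q the position of each new cell.

Insert 2: appended to row 1. P = [[2]].
Insert 4: appended to row 1. P = [[2, 4]].
Insert 1: 1 bumps 2 from row 1; 2 starts row 2. P = [[1, 4], [2]].
Insert 3: 3 bumps 4 from row 1; 4 appends to row 2. P = [[1, 3], [2, 4]].

So P = [[1, 3], [2, 4]], Q = [[1, 2], [3, 4]].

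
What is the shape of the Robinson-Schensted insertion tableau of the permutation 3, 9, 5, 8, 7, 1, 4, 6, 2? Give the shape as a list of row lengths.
[3, 3, 1, 1, 1]

RSK row insertion gives P = [[1, 2, 6], [3, 4, 7], [5], [8], [9]], which has shape [3, 3, 1, 1, 1].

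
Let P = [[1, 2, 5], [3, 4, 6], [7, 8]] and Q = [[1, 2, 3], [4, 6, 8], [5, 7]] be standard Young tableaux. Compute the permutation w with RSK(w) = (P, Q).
3 7 8 4 1 6 2 5

Reverse the RSK construction: for i from n down to 1, find the cell of Q containing i, remove the entry at that cell from P, and reverse-bump it up through P; the value ejected from row 1 is w(i).

Step i=8: Q has 8 at row 2, column 3; remove 6 from row 2 of P and reverse-bump: 6 enters row 1 and ejects 5. So w(8) = 5. P is now [[1, 2, 6], [3, 4], [7, 8]].
Step i=7: Q has 7 at row 3, column 2; remove 8 from row 3 of P and reverse-bump: 8 enters row 2 and ejects 4; 4 enters row 1 and ejects 2. So w(7) = 2. P is now [[1, 4, 6], [3, 8], [7]].
Step i=6: Q has 6 at row 2, column 2; remove 8 from row 2 of P and reverse-bump: 8 enters row 1 and ejects 6. So w(6) = 6. P is now [[1, 4, 8], [3], [7]].
Step i=5: Q has 5 at row 3, column 1; remove 7 from row 3 of P and reverse-bump: 7 enters row 2 and ejects 3; 3 enters row 1 and ejects 1. So w(5) = 1. P is now [[3, 4, 8], [7]].
Step i=4: Q has 4 at row 2, column 1; remove 7 from row 2 of P and reverse-bump: 7 enters row 1 and ejects 4. So w(4) = 4. P is now [[3, 7, 8]].
Step i=3: Q has 3 at row 1, column 3; remove that cell from P, ejecting 8. So w(3) = 8. P is now [[3, 7]].
Step i=2: Q has 2 at row 1, column 2; remove that cell from P, ejecting 7. So w(2) = 7. P is now [[3]].
Step i=1: Q has 1 at row 1, column 1; remove that cell from P, ejecting 3. So w(1) = 3. P is now [].

So w = 3 7 8 4 1 6 2 5.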